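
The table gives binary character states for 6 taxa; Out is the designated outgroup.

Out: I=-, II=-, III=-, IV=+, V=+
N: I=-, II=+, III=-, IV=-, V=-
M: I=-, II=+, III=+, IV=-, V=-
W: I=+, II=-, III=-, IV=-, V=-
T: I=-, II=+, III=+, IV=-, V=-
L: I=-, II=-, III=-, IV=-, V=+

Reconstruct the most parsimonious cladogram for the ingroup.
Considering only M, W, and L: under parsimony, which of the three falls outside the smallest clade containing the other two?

L

Character polarity is set by the outgroup: the derived state is whichever differs from the outgroup's state, so for IV, V the derived state is '-', and for the remaining characters it is '+'.
I: derived state '+' in W only — an autapomorphy, so it tells us nothing about relationships among taxa.
II: derived state '+' in M, N, and T only — synapomorphy for {M, N, T}.
III: derived state '+' in M and T only — synapomorphy for {M, T}.
IV (derived state '-') is shared by all ingroup taxa — unites the whole ingroup.
Only M, N, T, and W show the derived state '-' for V, supporting them as a clade.
Most parsimonious ingroup topology: (((N,(M,T)),W),L).
M and W share a more recent common ancestor with each other than either does with L, so L is the least closely related of the three.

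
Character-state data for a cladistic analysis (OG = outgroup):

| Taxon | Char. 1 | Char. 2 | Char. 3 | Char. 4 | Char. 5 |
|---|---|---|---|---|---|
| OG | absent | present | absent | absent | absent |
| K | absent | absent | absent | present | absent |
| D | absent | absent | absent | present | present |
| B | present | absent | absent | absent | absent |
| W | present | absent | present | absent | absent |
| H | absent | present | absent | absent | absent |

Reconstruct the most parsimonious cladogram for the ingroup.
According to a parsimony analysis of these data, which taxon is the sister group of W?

B

Character polarity is set by the outgroup: the derived state is whichever differs from the outgroup's state, so for Char. 2 the derived state is 'absent', and for the remaining characters it is 'present'.
Only B and W show the derived state 'present' for Char. 1, supporting them as a clade.
Char. 2 (derived state 'absent') is shared by B, D, K, and W — a synapomorphy uniting that clade.
Char. 3: derived state 'present' in W only — an autapomorphy, so it tells us nothing about relationships among taxa.
Only D and K show the derived state 'present' for Char. 4, supporting them as a clade.
Char. 5: derived state 'present' in D only — an autapomorphy, so it tells us nothing about relationships among taxa.
Most parsimonious ingroup topology: (((K,D),(B,W)),H).
W and B form a cherry on this tree, so they are sister taxa.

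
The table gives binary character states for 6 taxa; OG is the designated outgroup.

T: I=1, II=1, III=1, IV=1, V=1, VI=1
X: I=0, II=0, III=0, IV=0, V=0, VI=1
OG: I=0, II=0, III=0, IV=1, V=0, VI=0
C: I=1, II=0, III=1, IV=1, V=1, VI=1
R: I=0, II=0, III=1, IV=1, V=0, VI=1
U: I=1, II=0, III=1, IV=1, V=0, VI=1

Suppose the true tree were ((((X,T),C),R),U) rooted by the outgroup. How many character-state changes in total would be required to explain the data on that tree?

10

Map each character onto ((((X,T),C),R),U) (rooted by OG) and count the minimum state changes it requires (Fitch parsimony):
I: 3; II: 1; III: 2; IV: 1; V: 2; VI: 1.
Total tree length = 10.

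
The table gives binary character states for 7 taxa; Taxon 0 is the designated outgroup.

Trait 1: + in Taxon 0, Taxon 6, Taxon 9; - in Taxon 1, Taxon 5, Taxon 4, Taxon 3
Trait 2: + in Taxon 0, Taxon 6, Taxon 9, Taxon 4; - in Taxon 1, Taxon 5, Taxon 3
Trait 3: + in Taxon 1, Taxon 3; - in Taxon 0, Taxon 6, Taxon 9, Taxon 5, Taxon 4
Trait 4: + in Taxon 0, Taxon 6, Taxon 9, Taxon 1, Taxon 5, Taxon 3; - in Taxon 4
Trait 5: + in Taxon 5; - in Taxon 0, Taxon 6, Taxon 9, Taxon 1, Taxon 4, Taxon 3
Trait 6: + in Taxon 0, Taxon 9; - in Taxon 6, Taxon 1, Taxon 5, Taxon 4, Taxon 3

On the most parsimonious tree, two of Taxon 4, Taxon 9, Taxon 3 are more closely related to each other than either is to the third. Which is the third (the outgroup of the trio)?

Taxon 9

Character polarity is set by the outgroup: the derived state is whichever differs from the outgroup's state, so for Trait 1, Trait 2, Trait 4, Trait 6 the derived state is '-', and for the remaining characters it is '+'.
Trait 1: derived state '-' in Taxon 1, Taxon 3, Taxon 4, and Taxon 5 only — synapomorphy for {Taxon 1, Taxon 3, Taxon 4, Taxon 5}.
Only Taxon 1, Taxon 3, and Taxon 5 show the derived state '-' for Trait 2, supporting them as a clade.
Trait 3: derived state '+' in Taxon 1 and Taxon 3 only — synapomorphy for {Taxon 1, Taxon 3}.
Trait 4: derived state '-' in Taxon 4 only — an autapomorphy, so it tells us nothing about relationships among taxa.
Trait 5 (derived state '+') is unique to Taxon 5 (autapomorphy; uninformative for grouping).
Only Taxon 1, Taxon 3, Taxon 4, Taxon 5, and Taxon 6 show the derived state '-' for Trait 6, supporting them as a clade.
Most parsimonious ingroup topology: ((Taxon 6,(((Taxon 1,Taxon 3),Taxon 5),Taxon 4)),Taxon 9).
Taxon 3 and Taxon 4 share a more recent common ancestor with each other than either does with Taxon 9, so Taxon 9 is the least closely related of the three.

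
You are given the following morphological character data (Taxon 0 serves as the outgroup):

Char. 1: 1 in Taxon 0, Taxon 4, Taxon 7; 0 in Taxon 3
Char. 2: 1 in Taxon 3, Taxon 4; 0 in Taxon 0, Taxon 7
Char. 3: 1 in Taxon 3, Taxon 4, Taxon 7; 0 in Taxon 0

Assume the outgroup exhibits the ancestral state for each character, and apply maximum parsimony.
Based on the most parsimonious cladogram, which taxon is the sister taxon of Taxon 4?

Taxon 3

Character polarity is set by the outgroup: the derived state is whichever differs from the outgroup's state, so for Char. 1 the derived state is '0', and for the remaining characters it is '1'.
Char. 1 (derived state '0') is unique to Taxon 3 (autapomorphy; uninformative for grouping).
Char. 2 (derived state '1') is shared by Taxon 3 and Taxon 4 — a synapomorphy uniting that clade.
All ingroup taxa share the derived state '1' for Char. 3; it defines the ingroup but does not resolve relationships within it.
Most parsimonious ingroup topology: ((Taxon 3,Taxon 4),Taxon 7).
Taxon 4 and Taxon 3 form a cherry on this tree, so they are sister taxa.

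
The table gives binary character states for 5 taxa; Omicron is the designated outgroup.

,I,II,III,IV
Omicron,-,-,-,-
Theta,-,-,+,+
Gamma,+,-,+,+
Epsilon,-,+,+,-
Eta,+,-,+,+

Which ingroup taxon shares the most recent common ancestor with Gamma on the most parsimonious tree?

Eta

The outgroup has state '-' for every character, so '+' is the derived state throughout.
I: derived state '+' in Eta and Gamma only — synapomorphy for {Eta, Gamma}.
II: derived state '+' in Epsilon only — an autapomorphy, so it tells us nothing about relationships among taxa.
All ingroup taxa share the derived state '+' for III; it defines the ingroup but does not resolve relationships within it.
IV: derived state '+' in Eta, Gamma, and Theta only — synapomorphy for {Eta, Gamma, Theta}.
Most parsimonious ingroup topology: ((Theta,(Gamma,Eta)),Epsilon).
Gamma and Eta form a cherry on this tree, so they are sister taxa.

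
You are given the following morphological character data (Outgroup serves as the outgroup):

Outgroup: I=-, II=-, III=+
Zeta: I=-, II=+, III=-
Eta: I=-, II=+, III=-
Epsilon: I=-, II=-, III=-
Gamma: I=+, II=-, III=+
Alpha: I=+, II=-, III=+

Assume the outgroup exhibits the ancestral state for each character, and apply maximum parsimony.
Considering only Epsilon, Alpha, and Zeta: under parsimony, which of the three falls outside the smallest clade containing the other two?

Alpha

Character polarity is set by the outgroup: the derived state is whichever differs from the outgroup's state, so for III the derived state is '-', and for the remaining characters it is '+'.
Only Alpha and Gamma show the derived state '+' for I, supporting them as a clade.
II (derived state '+') is shared by Eta and Zeta — a synapomorphy uniting that clade.
Only Epsilon, Eta, and Zeta show the derived state '-' for III, supporting them as a clade.
Most parsimonious ingroup topology: (((Zeta,Eta),Epsilon),(Gamma,Alpha)).
Epsilon and Zeta share a more recent common ancestor with each other than either does with Alpha, so Alpha is the least closely related of the three.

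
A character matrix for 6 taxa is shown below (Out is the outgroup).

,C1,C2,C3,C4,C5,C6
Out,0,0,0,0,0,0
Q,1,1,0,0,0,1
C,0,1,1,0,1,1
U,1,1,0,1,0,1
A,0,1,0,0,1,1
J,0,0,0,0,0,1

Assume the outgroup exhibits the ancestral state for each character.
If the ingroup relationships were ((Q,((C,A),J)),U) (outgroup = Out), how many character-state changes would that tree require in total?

Map each character onto ((Q,((C,A),J)),U) (rooted by Out) and count the minimum state changes it requires (Fitch parsimony):
C1: 2; C2: 2; C3: 1; C4: 1; C5: 1; C6: 1.
Total tree length = 8.

8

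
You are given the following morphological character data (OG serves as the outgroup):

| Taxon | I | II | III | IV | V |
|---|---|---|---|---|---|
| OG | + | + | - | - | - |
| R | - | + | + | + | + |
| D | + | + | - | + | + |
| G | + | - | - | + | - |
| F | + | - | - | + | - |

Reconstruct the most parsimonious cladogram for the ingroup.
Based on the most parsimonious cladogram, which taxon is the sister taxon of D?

R

Character polarity is set by the outgroup: the derived state is whichever differs from the outgroup's state, so for I, II the derived state is '-', and for the remaining characters it is '+'.
I: derived state '-' in R only — an autapomorphy, so it tells us nothing about relationships among taxa.
Only F and G show the derived state '-' for II, supporting them as a clade.
III: derived state '+' in R only — an autapomorphy, so it tells us nothing about relationships among taxa.
All ingroup taxa share the derived state '+' for IV; it defines the ingroup but does not resolve relationships within it.
V: derived state '+' in D and R only — synapomorphy for {D, R}.
Most parsimonious ingroup topology: ((D,R),(G,F)).
D and R form a cherry on this tree, so they are sister taxa.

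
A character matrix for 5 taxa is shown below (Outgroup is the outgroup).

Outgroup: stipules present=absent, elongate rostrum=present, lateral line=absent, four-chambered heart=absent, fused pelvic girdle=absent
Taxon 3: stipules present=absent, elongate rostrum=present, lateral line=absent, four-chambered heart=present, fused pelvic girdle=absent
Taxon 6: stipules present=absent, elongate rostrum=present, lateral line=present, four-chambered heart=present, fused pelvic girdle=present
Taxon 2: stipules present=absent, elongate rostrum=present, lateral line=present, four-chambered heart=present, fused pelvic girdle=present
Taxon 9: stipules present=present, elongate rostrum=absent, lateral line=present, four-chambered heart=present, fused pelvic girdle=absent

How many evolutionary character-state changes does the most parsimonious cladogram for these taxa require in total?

5

Character polarity is set by the outgroup: the derived state is whichever differs from the outgroup's state, so for elongate rostrum the derived state is 'absent', and for the remaining characters it is 'present'.
stipules present (derived state 'present') is unique to Taxon 9 (autapomorphy; uninformative for grouping).
elongate rostrum (derived state 'absent') is unique to Taxon 9 (autapomorphy; uninformative for grouping).
lateral line (derived state 'present') is shared by Taxon 2, Taxon 6, and Taxon 9 — a synapomorphy uniting that clade.
All ingroup taxa share the derived state 'present' for four-chambered heart; it defines the ingroup but does not resolve relationships within it.
Only Taxon 2 and Taxon 6 show the derived state 'present' for fused pelvic girdle, supporting them as a clade.
Most parsimonious ingroup topology: (Taxon 3,((Taxon 6,Taxon 2),Taxon 9)).
Changes per character on this tree: stipules present: 1; elongate rostrum: 1; lateral line: 1; four-chambered heart: 1; fused pelvic girdle: 1.
Total = 5.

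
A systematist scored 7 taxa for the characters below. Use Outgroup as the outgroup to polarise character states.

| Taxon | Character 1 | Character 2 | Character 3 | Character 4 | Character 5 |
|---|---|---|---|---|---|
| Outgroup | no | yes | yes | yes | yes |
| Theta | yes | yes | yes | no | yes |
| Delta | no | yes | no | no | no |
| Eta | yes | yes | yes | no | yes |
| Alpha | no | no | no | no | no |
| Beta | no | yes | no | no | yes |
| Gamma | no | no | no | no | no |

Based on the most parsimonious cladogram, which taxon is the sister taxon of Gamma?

Alpha

Character polarity is set by the outgroup: the derived state is whichever differs from the outgroup's state, so for Character 2, Character 3, Character 4, Character 5 the derived state is 'no', and for the remaining characters it is 'yes'.
Character 1: derived state 'yes' in Eta and Theta only — synapomorphy for {Eta, Theta}.
Only Alpha and Gamma show the derived state 'no' for Character 2, supporting them as a clade.
Only Alpha, Beta, Delta, and Gamma show the derived state 'no' for Character 3, supporting them as a clade.
All ingroup taxa share the derived state 'no' for Character 4; it defines the ingroup but does not resolve relationships within it.
Only Alpha, Delta, and Gamma show the derived state 'no' for Character 5, supporting them as a clade.
Most parsimonious ingroup topology: ((Theta,Eta),((Delta,(Alpha,Gamma)),Beta)).
Gamma and Alpha form a cherry on this tree, so they are sister taxa.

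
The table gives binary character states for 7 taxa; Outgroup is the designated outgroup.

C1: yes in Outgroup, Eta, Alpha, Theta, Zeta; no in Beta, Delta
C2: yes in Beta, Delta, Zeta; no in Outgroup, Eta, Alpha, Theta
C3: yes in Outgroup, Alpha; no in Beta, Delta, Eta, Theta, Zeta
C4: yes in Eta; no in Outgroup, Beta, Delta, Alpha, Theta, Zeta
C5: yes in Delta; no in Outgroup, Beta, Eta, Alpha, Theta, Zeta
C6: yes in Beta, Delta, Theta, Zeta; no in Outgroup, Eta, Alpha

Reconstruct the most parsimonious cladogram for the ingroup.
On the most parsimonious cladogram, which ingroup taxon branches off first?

Character polarity is set by the outgroup: the derived state is whichever differs from the outgroup's state, so for C1, C3 the derived state is 'no', and for the remaining characters it is 'yes'.
C1: derived state 'no' in Beta and Delta only — synapomorphy for {Beta, Delta}.
C2: derived state 'yes' in Beta, Delta, and Zeta only — synapomorphy for {Beta, Delta, Zeta}.
Only Beta, Delta, Eta, Theta, and Zeta show the derived state 'no' for C3, supporting them as a clade.
C4 (derived state 'yes') is unique to Eta (autapomorphy; uninformative for grouping).
C5 (derived state 'yes') is unique to Delta (autapomorphy; uninformative for grouping).
C6 (derived state 'yes') is shared by Beta, Delta, Theta, and Zeta — a synapomorphy uniting that clade.
Most parsimonious ingroup topology: (((((Beta,Delta),Zeta),Theta),Eta),Alpha).
Alpha is sister to the clade containing all other ingroup taxa, so it is the earliest-diverging (most basal) ingroup lineage.

Alpha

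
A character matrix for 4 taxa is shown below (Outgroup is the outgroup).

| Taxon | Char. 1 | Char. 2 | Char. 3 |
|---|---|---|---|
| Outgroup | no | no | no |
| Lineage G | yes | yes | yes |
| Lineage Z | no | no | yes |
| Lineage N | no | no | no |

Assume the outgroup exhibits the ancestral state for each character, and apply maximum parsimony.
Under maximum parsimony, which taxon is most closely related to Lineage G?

The outgroup has state 'no' for every character, so 'yes' is the derived state throughout.
Char. 1 (derived state 'yes') is unique to Lineage G (autapomorphy; uninformative for grouping).
Char. 2 (derived state 'yes') is unique to Lineage G (autapomorphy; uninformative for grouping).
Char. 3: derived state 'yes' in Lineage G and Lineage Z only — synapomorphy for {Lineage G, Lineage Z}.
Most parsimonious ingroup topology: ((Lineage G,Lineage Z),Lineage N).
Lineage G and Lineage Z form a cherry on this tree, so they are sister taxa.

Lineage Z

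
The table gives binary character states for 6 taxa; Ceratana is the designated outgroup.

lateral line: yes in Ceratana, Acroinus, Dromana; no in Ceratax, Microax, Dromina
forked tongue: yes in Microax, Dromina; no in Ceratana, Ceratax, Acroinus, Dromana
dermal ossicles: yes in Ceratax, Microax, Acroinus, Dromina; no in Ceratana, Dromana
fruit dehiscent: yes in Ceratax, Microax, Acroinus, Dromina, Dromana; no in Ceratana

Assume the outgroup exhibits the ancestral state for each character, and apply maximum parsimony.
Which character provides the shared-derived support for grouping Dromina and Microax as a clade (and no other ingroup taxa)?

forked tongue

Character polarity is set by the outgroup: the derived state is whichever differs from the outgroup's state, so for lateral line the derived state is 'no', and for the remaining characters it is 'yes'.
Only Ceratax, Dromina, and Microax show the derived state 'no' for lateral line, supporting them as a clade.
Only Dromina and Microax show the derived state 'yes' for forked tongue, supporting them as a clade.
Only Acroinus, Ceratax, Dromina, and Microax show the derived state 'yes' for dermal ossicles, supporting them as a clade.
All ingroup taxa share the derived state 'yes' for fruit dehiscent; it defines the ingroup but does not resolve relationships within it.
Most parsimonious ingroup topology: (((Ceratax,(Microax,Dromina)),Acroinus),Dromana).
The clade {Dromina, Microax} is supported by forked tongue: its derived state 'yes' occurs in exactly those taxa and in no other taxon (including the outgroup).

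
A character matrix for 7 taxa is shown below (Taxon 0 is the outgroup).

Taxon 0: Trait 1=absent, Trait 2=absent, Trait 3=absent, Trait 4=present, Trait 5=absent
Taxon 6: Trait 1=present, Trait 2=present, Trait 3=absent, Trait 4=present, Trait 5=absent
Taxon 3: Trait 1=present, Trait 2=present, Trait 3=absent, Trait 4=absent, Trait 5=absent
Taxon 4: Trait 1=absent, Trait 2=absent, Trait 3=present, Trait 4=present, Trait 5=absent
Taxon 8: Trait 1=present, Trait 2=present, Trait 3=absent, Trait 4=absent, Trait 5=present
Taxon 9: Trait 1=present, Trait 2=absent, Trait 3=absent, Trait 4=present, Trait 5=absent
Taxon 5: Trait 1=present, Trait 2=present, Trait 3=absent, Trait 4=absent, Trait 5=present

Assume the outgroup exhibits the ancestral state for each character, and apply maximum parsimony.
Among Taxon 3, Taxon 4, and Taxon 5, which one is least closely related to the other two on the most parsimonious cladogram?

Taxon 4

Character polarity is set by the outgroup: the derived state is whichever differs from the outgroup's state, so for Trait 4 the derived state is 'absent', and for the remaining characters it is 'present'.
Trait 1 (derived state 'present') is shared by Taxon 3, Taxon 5, Taxon 6, Taxon 8, and Taxon 9 — a synapomorphy uniting that clade.
Trait 2: derived state 'present' in Taxon 3, Taxon 5, Taxon 6, and Taxon 8 only — synapomorphy for {Taxon 3, Taxon 5, Taxon 6, Taxon 8}.
Trait 3 (derived state 'present') is unique to Taxon 4 (autapomorphy; uninformative for grouping).
Trait 4: derived state 'absent' in Taxon 3, Taxon 5, and Taxon 8 only — synapomorphy for {Taxon 3, Taxon 5, Taxon 8}.
Only Taxon 5 and Taxon 8 show the derived state 'present' for Trait 5, supporting them as a clade.
Most parsimonious ingroup topology: (((Taxon 6,(Taxon 3,(Taxon 8,Taxon 5))),Taxon 9),Taxon 4).
Taxon 5 and Taxon 3 share a more recent common ancestor with each other than either does with Taxon 4, so Taxon 4 is the least closely related of the three.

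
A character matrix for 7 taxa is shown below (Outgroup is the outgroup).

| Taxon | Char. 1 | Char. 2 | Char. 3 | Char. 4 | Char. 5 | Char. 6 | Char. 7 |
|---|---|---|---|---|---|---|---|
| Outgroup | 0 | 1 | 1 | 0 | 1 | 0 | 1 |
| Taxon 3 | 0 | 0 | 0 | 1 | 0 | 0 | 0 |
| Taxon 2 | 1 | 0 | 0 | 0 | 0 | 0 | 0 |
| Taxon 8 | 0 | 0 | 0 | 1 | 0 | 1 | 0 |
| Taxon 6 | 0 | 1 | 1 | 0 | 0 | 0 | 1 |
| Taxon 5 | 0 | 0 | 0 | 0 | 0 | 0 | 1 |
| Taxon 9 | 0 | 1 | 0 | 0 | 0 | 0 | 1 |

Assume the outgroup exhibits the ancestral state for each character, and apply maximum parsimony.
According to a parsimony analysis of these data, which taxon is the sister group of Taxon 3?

Character polarity is set by the outgroup: the derived state is whichever differs from the outgroup's state, so for Char. 2, Char. 3, Char. 5, Char. 7 the derived state is '0', and for the remaining characters it is '1'.
Char. 1 (derived state '1') is unique to Taxon 2 (autapomorphy; uninformative for grouping).
Only Taxon 2, Taxon 3, Taxon 5, and Taxon 8 show the derived state '0' for Char. 2, supporting them as a clade.
Only Taxon 2, Taxon 3, Taxon 5, Taxon 8, and Taxon 9 show the derived state '0' for Char. 3, supporting them as a clade.
Char. 4: derived state '1' in Taxon 3 and Taxon 8 only — synapomorphy for {Taxon 3, Taxon 8}.
Char. 5 (derived state '0') is shared by all ingroup taxa — unites the whole ingroup.
Char. 6 (derived state '1') is unique to Taxon 8 (autapomorphy; uninformative for grouping).
Only Taxon 2, Taxon 3, and Taxon 8 show the derived state '0' for Char. 7, supporting them as a clade.
Most parsimonious ingroup topology: (((((Taxon 3,Taxon 8),Taxon 2),Taxon 5),Taxon 9),Taxon 6).
Taxon 3 and Taxon 8 form a cherry on this tree, so they are sister taxa.

Taxon 8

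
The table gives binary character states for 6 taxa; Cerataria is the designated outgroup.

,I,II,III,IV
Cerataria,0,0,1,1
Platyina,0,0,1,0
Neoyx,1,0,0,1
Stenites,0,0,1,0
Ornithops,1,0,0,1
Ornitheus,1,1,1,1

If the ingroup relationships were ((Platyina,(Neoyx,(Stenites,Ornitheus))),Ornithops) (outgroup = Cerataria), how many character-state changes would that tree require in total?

Map each character onto ((Platyina,(Neoyx,(Stenites,Ornitheus))),Ornithops) (rooted by Cerataria) and count the minimum state changes it requires (Fitch parsimony):
I: 3; II: 1; III: 2; IV: 2.
Total tree length = 8.

8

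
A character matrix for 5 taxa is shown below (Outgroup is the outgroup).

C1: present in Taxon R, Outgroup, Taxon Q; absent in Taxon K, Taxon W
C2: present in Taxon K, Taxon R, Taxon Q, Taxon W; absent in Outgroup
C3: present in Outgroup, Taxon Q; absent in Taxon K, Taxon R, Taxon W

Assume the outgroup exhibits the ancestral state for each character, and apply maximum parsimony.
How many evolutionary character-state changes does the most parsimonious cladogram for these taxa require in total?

Character polarity is set by the outgroup: the derived state is whichever differs from the outgroup's state, so for C1, C3 the derived state is 'absent', and for the remaining characters it is 'present'.
Only Taxon K and Taxon W show the derived state 'absent' for C1, supporting them as a clade.
All ingroup taxa share the derived state 'present' for C2; it defines the ingroup but does not resolve relationships within it.
C3 (derived state 'absent') is shared by Taxon K, Taxon R, and Taxon W — a synapomorphy uniting that clade.
Most parsimonious ingroup topology: ((Taxon R,(Taxon K,Taxon W)),Taxon Q).
Changes per character on this tree: C1: 1; C2: 1; C3: 1.
Total = 3.

3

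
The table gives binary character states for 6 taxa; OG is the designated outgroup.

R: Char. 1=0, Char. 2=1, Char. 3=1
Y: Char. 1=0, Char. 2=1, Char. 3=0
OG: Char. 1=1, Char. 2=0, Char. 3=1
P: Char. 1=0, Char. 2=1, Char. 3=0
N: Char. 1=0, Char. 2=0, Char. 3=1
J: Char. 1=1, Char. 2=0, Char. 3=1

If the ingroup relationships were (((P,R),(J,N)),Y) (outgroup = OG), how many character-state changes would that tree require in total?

Map each character onto (((P,R),(J,N)),Y) (rooted by OG) and count the minimum state changes it requires (Fitch parsimony):
Char. 1: 2; Char. 2: 2; Char. 3: 2.
Total tree length = 6.

6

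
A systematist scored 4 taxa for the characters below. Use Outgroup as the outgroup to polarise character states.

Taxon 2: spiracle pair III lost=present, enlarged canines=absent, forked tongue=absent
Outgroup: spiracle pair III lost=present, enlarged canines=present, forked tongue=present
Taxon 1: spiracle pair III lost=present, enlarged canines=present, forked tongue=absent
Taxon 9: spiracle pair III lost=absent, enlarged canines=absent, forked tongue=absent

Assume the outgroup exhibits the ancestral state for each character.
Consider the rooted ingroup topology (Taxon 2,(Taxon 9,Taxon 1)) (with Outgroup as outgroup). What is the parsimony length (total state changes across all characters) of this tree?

4

Map each character onto (Taxon 2,(Taxon 9,Taxon 1)) (rooted by Outgroup) and count the minimum state changes it requires (Fitch parsimony):
spiracle pair III lost: 1; enlarged canines: 2; forked tongue: 1.
Total tree length = 4.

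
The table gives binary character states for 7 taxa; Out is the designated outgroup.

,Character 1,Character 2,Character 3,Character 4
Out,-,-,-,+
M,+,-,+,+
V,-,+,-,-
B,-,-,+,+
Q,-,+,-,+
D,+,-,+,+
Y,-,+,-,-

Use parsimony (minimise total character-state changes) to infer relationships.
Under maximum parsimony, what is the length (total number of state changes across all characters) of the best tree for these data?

4

Character polarity is set by the outgroup: the derived state is whichever differs from the outgroup's state, so for Character 4 the derived state is '-', and for the remaining characters it is '+'.
Only D and M show the derived state '+' for Character 1, supporting them as a clade.
Only Q, V, and Y show the derived state '+' for Character 2, supporting them as a clade.
Only B, D, and M show the derived state '+' for Character 3, supporting them as a clade.
Character 4 (derived state '-') is shared by V and Y — a synapomorphy uniting that clade.
Most parsimonious ingroup topology: (((M,D),B),((V,Y),Q)).
Changes per character on this tree: Character 1: 1; Character 2: 1; Character 3: 1; Character 4: 1.
Total = 4.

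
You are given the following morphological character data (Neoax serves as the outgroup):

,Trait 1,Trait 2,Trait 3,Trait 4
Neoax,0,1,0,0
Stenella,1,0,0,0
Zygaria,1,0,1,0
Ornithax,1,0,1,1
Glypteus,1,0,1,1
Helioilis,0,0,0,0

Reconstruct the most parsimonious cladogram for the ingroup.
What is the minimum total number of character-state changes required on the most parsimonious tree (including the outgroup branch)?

4

Character polarity is set by the outgroup: the derived state is whichever differs from the outgroup's state, so for Trait 2 the derived state is '0', and for the remaining characters it is '1'.
Trait 1 (derived state '1') is shared by Glypteus, Ornithax, Stenella, and Zygaria — a synapomorphy uniting that clade.
Trait 2 (derived state '0') is shared by all ingroup taxa — unites the whole ingroup.
Trait 3: derived state '1' in Glypteus, Ornithax, and Zygaria only — synapomorphy for {Glypteus, Ornithax, Zygaria}.
Trait 4 (derived state '1') is shared by Glypteus and Ornithax — a synapomorphy uniting that clade.
Most parsimonious ingroup topology: ((Stenella,(Zygaria,(Ornithax,Glypteus))),Helioilis).
Changes per character on this tree: Trait 1: 1; Trait 2: 1; Trait 3: 1; Trait 4: 1.
Total = 4.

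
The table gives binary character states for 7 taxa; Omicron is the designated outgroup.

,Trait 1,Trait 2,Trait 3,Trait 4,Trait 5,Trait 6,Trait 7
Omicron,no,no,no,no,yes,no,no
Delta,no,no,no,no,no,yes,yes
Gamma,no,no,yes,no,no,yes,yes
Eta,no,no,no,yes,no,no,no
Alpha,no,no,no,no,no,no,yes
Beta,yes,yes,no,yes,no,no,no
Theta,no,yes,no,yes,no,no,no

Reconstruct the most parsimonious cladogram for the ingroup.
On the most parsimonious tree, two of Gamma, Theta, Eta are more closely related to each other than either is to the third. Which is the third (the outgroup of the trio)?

Gamma

Character polarity is set by the outgroup: the derived state is whichever differs from the outgroup's state, so for Trait 5 the derived state is 'no', and for the remaining characters it is 'yes'.
Trait 1 (derived state 'yes') is unique to Beta (autapomorphy; uninformative for grouping).
Trait 2 (derived state 'yes') is shared by Beta and Theta — a synapomorphy uniting that clade.
Trait 3: derived state 'yes' in Gamma only — an autapomorphy, so it tells us nothing about relationships among taxa.
Trait 4 (derived state 'yes') is shared by Beta, Eta, and Theta — a synapomorphy uniting that clade.
Trait 5 (derived state 'no') is shared by all ingroup taxa — unites the whole ingroup.
Trait 6: derived state 'yes' in Delta and Gamma only — synapomorphy for {Delta, Gamma}.
Only Alpha, Delta, and Gamma show the derived state 'yes' for Trait 7, supporting them as a clade.
Most parsimonious ingroup topology: (((Delta,Gamma),Alpha),(Eta,(Beta,Theta))).
Eta and Theta share a more recent common ancestor with each other than either does with Gamma, so Gamma is the least closely related of the three.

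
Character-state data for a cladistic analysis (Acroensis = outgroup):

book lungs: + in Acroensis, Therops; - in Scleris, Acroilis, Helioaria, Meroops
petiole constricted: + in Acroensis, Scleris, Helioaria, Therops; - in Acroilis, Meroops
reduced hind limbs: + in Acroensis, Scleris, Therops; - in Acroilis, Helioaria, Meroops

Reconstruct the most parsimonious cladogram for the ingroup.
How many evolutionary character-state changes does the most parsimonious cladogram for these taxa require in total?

The outgroup has state '+' for every character, so '-' is the derived state throughout.
book lungs (derived state '-') is shared by Acroilis, Helioaria, Meroops, and Scleris — a synapomorphy uniting that clade.
petiole constricted: derived state '-' in Acroilis and Meroops only — synapomorphy for {Acroilis, Meroops}.
Only Acroilis, Helioaria, and Meroops show the derived state '-' for reduced hind limbs, supporting them as a clade.
Most parsimonious ingroup topology: ((Scleris,((Acroilis,Meroops),Helioaria)),Therops).
Changes per character on this tree: book lungs: 1; petiole constricted: 1; reduced hind limbs: 1.
Total = 3.

3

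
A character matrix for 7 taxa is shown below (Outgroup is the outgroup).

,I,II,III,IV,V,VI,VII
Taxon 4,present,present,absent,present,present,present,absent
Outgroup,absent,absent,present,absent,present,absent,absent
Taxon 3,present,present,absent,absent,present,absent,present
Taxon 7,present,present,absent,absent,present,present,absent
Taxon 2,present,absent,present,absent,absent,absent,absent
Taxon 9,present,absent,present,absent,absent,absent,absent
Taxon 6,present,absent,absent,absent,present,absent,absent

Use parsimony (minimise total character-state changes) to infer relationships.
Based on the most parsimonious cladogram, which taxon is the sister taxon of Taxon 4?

Taxon 7

Character polarity is set by the outgroup: the derived state is whichever differs from the outgroup's state, so for III, V the derived state is 'absent', and for the remaining characters it is 'present'.
I (derived state 'present') is shared by all ingroup taxa — unites the whole ingroup.
II (derived state 'present') is shared by Taxon 3, Taxon 4, and Taxon 7 — a synapomorphy uniting that clade.
III: derived state 'absent' in Taxon 3, Taxon 4, Taxon 6, and Taxon 7 only — synapomorphy for {Taxon 3, Taxon 4, Taxon 6, Taxon 7}.
IV (derived state 'present') is unique to Taxon 4 (autapomorphy; uninformative for grouping).
V (derived state 'absent') is shared by Taxon 2 and Taxon 9 — a synapomorphy uniting that clade.
VI (derived state 'present') is shared by Taxon 4 and Taxon 7 — a synapomorphy uniting that clade.
VII: derived state 'present' in Taxon 3 only — an autapomorphy, so it tells us nothing about relationships among taxa.
Most parsimonious ingroup topology: (((Taxon 3,(Taxon 4,Taxon 7)),Taxon 6),(Taxon 2,Taxon 9)).
Taxon 4 and Taxon 7 form a cherry on this tree, so they are sister taxa.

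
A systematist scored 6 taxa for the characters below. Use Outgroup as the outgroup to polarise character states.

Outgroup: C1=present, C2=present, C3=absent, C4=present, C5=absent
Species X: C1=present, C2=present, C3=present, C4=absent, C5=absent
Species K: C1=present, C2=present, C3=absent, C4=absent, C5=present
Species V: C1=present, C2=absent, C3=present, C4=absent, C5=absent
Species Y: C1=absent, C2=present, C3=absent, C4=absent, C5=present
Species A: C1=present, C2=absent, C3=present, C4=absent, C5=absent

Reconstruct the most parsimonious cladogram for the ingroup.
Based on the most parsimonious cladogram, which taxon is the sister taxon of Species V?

Species A

Character polarity is set by the outgroup: the derived state is whichever differs from the outgroup's state, so for C1, C2, C4 the derived state is 'absent', and for the remaining characters it is 'present'.
C1: derived state 'absent' in Species Y only — an autapomorphy, so it tells us nothing about relationships among taxa.
C2: derived state 'absent' in Species A and Species V only — synapomorphy for {Species A, Species V}.
C3: derived state 'present' in Species A, Species V, and Species X only — synapomorphy for {Species A, Species V, Species X}.
C4 (derived state 'absent') is shared by all ingroup taxa — unites the whole ingroup.
Only Species K and Species Y show the derived state 'present' for C5, supporting them as a clade.
Most parsimonious ingroup topology: ((Species X,(Species V,Species A)),(Species K,Species Y)).
Species V and Species A form a cherry on this tree, so they are sister taxa.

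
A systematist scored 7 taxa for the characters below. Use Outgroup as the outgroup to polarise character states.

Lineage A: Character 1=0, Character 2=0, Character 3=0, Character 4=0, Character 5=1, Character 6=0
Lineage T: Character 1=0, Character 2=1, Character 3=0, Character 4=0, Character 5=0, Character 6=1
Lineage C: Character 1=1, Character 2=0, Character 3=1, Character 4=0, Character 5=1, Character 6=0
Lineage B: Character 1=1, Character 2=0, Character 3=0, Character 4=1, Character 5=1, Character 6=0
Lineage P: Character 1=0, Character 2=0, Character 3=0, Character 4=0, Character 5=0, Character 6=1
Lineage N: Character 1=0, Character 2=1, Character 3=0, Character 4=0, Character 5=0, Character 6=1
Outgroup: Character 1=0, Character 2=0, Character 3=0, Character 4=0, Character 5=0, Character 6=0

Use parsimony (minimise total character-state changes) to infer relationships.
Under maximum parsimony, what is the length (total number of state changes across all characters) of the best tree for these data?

The outgroup has state '0' for every character, so '1' is the derived state throughout.
Character 1: derived state '1' in Lineage B and Lineage C only — synapomorphy for {Lineage B, Lineage C}.
Character 2 (derived state '1') is shared by Lineage N and Lineage T — a synapomorphy uniting that clade.
Character 3 (derived state '1') is unique to Lineage C (autapomorphy; uninformative for grouping).
Character 4 (derived state '1') is unique to Lineage B (autapomorphy; uninformative for grouping).
Character 5 (derived state '1') is shared by Lineage A, Lineage B, and Lineage C — a synapomorphy uniting that clade.
Character 6 (derived state '1') is shared by Lineage N, Lineage P, and Lineage T — a synapomorphy uniting that clade.
Most parsimonious ingroup topology: (((Lineage T,Lineage N),Lineage P),(Lineage A,(Lineage B,Lineage C))).
Changes per character on this tree: Character 1: 1; Character 2: 1; Character 3: 1; Character 4: 1; Character 5: 1; Character 6: 1.
Total = 6.

6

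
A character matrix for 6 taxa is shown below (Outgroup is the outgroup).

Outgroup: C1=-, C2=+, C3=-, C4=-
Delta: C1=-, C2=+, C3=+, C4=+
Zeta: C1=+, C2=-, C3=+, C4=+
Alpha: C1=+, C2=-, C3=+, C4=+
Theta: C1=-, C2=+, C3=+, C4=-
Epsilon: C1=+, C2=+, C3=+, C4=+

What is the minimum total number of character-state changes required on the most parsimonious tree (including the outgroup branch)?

Character polarity is set by the outgroup: the derived state is whichever differs from the outgroup's state, so for C2 the derived state is '-', and for the remaining characters it is '+'.
Only Alpha, Epsilon, and Zeta show the derived state '+' for C1, supporting them as a clade.
C2: derived state '-' in Alpha and Zeta only — synapomorphy for {Alpha, Zeta}.
C3 (derived state '+') is shared by all ingroup taxa — unites the whole ingroup.
C4 (derived state '+') is shared by Alpha, Delta, Epsilon, and Zeta — a synapomorphy uniting that clade.
Most parsimonious ingroup topology: ((Delta,((Zeta,Alpha),Epsilon)),Theta).
Changes per character on this tree: C1: 1; C2: 1; C3: 1; C4: 1.
Total = 4.

4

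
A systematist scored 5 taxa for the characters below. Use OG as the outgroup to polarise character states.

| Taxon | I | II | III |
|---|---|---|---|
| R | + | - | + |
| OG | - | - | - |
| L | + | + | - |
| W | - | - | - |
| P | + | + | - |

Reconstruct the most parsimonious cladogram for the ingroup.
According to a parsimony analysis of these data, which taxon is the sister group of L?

The outgroup has state '-' for every character, so '+' is the derived state throughout.
Only L, P, and R show the derived state '+' for I, supporting them as a clade.
Only L and P show the derived state '+' for II, supporting them as a clade.
III (derived state '+') is unique to R (autapomorphy; uninformative for grouping).
Most parsimonious ingroup topology: (((P,L),R),W).
L and P form a cherry on this tree, so they are sister taxa.

P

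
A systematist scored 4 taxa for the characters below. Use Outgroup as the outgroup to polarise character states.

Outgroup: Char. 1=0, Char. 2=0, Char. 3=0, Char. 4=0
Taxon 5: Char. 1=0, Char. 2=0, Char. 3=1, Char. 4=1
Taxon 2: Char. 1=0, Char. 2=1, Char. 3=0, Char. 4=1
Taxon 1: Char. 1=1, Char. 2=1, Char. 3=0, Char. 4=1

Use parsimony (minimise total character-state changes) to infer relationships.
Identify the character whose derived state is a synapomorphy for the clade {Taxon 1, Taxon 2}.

The outgroup has state '0' for every character, so '1' is the derived state throughout.
Char. 1 (derived state '1') is unique to Taxon 1 (autapomorphy; uninformative for grouping).
Char. 2 (derived state '1') is shared by Taxon 1 and Taxon 2 — a synapomorphy uniting that clade.
Char. 3 (derived state '1') is unique to Taxon 5 (autapomorphy; uninformative for grouping).
Char. 4 (derived state '1') is shared by all ingroup taxa — unites the whole ingroup.
Most parsimonious ingroup topology: (Taxon 5,(Taxon 2,Taxon 1)).
The clade {Taxon 1, Taxon 2} is supported by Char. 2: its derived state '1' occurs in exactly those taxa and in no other taxon (including the outgroup).

Char. 2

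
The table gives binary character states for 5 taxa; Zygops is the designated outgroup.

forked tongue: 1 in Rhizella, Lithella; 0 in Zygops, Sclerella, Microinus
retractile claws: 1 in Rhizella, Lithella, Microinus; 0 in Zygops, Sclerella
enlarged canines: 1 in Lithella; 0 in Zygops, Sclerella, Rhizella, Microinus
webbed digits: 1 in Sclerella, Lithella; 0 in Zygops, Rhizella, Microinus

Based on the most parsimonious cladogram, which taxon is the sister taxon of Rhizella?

Lithella

The outgroup has state '0' for every character, so '1' is the derived state throughout.
forked tongue: derived state '1' in Lithella and Rhizella only — synapomorphy for {Lithella, Rhizella}.
retractile claws: derived state '1' in Lithella, Microinus, and Rhizella only — synapomorphy for {Lithella, Microinus, Rhizella}.
enlarged canines (derived state '1') is unique to Lithella (autapomorphy; uninformative for grouping).
webbed digits (state '1') occurs in Lithella and Sclerella but conflicts with the nesting implied by the other characters — most parsimoniously interpreted as homoplasy.
Most parsimonious ingroup topology: (Sclerella,((Rhizella,Lithella),Microinus)).
Rhizella and Lithella form a cherry on this tree, so they are sister taxa.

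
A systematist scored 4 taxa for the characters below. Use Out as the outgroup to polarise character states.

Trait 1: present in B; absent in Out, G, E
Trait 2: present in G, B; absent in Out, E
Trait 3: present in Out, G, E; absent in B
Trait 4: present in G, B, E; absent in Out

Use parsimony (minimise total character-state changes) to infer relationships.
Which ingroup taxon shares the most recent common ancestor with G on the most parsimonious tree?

B

Character polarity is set by the outgroup: the derived state is whichever differs from the outgroup's state, so for Trait 3 the derived state is 'absent', and for the remaining characters it is 'present'.
Trait 1 (derived state 'present') is unique to B (autapomorphy; uninformative for grouping).
Only B and G show the derived state 'present' for Trait 2, supporting them as a clade.
Trait 3: derived state 'absent' in B only — an autapomorphy, so it tells us nothing about relationships among taxa.
All ingroup taxa share the derived state 'present' for Trait 4; it defines the ingroup but does not resolve relationships within it.
Most parsimonious ingroup topology: ((G,B),E).
G and B form a cherry on this tree, so they are sister taxa.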